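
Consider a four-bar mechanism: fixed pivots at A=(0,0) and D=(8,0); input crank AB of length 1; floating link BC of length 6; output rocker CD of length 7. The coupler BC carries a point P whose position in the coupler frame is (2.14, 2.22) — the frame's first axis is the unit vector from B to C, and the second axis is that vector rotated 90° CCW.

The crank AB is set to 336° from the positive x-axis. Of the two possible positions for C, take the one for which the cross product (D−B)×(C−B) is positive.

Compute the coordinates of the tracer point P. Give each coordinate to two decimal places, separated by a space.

A=(0,0), D=(8.00,0)
B = A + 1.00·(cos336°, sin336°) = (0.9135, -0.4067)
|BD| = 7.0981
circle(B,6.00) ∩ circle(D,7.00): a=2.6333, h=5.3913
  candidates: C₊=(3.2336,5.1266) cross=38.268; C₋=(3.8515,-5.6382) cross=-38.268
  mode + wants cross > 0 → take C=(3.2336,5.1266) (cross=38.268)
ex = (C−B)/|BC| = (0.3867,0.9222); ey = (-0.9222,0.3867)
P = B + 2.14·ex + 2.22·ey = (-0.3063,2.4252)

-0.31 2.43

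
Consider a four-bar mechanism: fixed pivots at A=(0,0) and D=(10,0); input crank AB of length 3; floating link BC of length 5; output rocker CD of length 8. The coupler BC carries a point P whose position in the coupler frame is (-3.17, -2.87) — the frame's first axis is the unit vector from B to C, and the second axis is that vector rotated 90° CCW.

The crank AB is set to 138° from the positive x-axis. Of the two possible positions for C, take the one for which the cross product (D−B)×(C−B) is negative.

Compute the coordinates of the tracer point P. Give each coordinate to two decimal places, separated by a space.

A=(0,0), D=(10.00,0)
B = A + 3.00·(cos138°, sin138°) = (-2.2294, 2.0074)
|BD| = 12.3931
circle(B,5.00) ∩ circle(D,8.00): a=4.6231, h=1.9045
  candidates: C₊=(2.6411,3.1379) cross=23.602; C₋=(2.0241,-0.6208) cross=-23.602
  mode - wants cross < 0 → take C=(2.0241,-0.6208) (cross=-23.602)
ex = (C−B)/|BC| = (0.8507,-0.5256); ey = (0.5256,0.8507)
P = B + -3.17·ex + -2.87·ey = (-6.4348,1.2321)

-6.43 1.23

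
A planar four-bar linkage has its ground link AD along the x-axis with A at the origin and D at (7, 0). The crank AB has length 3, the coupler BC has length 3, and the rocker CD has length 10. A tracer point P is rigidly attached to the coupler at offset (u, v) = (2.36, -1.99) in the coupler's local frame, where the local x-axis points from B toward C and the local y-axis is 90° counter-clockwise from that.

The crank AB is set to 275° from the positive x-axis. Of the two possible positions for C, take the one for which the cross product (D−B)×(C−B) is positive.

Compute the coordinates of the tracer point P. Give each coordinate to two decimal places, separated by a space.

A=(0,0), D=(7.00,0)
B = A + 3.00·(cos275°, sin275°) = (0.2615, -2.9886)
|BD| = 7.3715
circle(B,3.00) ∩ circle(D,10.00): a=-2.4866, h=1.6783
  candidates: C₊=(-2.6921,-2.4625) cross=12.372; C₋=(-1.3312,-5.5309) cross=-12.372
  mode + wants cross > 0 → take C=(-2.6921,-2.4625) (cross=12.372)
ex = (C−B)/|BC| = (-0.9845,0.1753); ey = (-0.1753,-0.9845)
P = B + 2.36·ex + -1.99·ey = (-1.7130,-0.6156)

-1.71 -0.62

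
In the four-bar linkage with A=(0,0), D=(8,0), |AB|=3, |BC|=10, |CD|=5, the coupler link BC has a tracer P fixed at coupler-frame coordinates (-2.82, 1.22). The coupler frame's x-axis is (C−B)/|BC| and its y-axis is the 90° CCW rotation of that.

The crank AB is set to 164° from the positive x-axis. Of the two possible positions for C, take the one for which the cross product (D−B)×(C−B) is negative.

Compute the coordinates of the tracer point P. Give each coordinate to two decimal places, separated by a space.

A=(0,0), D=(8.00,0)
B = A + 3.00·(cos164°, sin164°) = (-2.8838, 0.8269)
|BD| = 10.9152
circle(B,10.00) ∩ circle(D,5.00): a=8.8932, h=4.5729
  candidates: C₊=(6.3303,4.7130) cross=49.914; C₋=(5.6374,-4.4066) cross=-49.914
  mode - wants cross < 0 → take C=(5.6374,-4.4066) (cross=-49.914)
ex = (C−B)/|BC| = (0.8521,-0.5234); ey = (0.5234,0.8521)
P = B + -2.82·ex + 1.22·ey = (-4.6483,3.3423)

-4.65 3.34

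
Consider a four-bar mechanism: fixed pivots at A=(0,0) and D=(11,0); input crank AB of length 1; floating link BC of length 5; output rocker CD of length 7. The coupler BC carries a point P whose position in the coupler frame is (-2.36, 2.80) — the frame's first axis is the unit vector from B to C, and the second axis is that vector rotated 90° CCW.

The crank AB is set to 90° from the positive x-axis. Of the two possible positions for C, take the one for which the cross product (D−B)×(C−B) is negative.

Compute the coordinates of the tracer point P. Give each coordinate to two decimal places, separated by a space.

A=(0,0), D=(11.00,0)
B = A + 1.00·(cos90°, sin90°) = (0.0000, 1.0000)
|BD| = 11.0454
circle(B,5.00) ∩ circle(D,7.00): a=4.4363, h=2.3064
  candidates: C₊=(4.6268,2.8953) cross=25.475; C₋=(4.2092,-1.6986) cross=-25.475
  mode - wants cross < 0 → take C=(4.2092,-1.6986) (cross=-25.475)
ex = (C−B)/|BC| = (0.8418,-0.5397); ey = (0.5397,0.8418)
P = B + -2.36·ex + 2.80·ey = (-0.4755,4.6309)

-0.48 4.63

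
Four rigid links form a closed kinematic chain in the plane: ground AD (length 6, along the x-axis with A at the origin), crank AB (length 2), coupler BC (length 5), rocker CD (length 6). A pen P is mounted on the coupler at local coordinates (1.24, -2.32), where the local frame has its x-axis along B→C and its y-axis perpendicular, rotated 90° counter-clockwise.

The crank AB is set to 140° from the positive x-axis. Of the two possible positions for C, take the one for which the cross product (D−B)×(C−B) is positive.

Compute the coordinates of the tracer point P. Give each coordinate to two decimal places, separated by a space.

0.94 0.39

A=(0,0), D=(6.00,0)
B = A + 2.00·(cos140°, sin140°) = (-1.5321, 1.2856)
|BD| = 7.6410
circle(B,5.00) ∩ circle(D,6.00): a=3.1007, h=3.9225
  candidates: C₊=(2.1844,4.6304) cross=29.971; C₋=(0.8645,-3.1026) cross=-29.971
  mode + wants cross > 0 → take C=(2.1844,4.6304) (cross=29.971)
ex = (C−B)/|BC| = (0.7433,0.6690); ey = (-0.6690,0.7433)
P = B + 1.24·ex + -2.32·ey = (0.9416,0.3907)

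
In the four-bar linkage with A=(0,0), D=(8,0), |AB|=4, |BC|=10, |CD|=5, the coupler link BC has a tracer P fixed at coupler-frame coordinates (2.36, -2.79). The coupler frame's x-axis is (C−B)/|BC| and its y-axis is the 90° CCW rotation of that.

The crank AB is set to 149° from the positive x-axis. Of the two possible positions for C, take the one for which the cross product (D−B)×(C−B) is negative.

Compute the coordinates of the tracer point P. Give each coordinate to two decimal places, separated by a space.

-3.13 -1.58

A=(0,0), D=(8.00,0)
B = A + 4.00·(cos149°, sin149°) = (-3.4287, 2.0602)
|BD| = 11.6129
circle(B,10.00) ∩ circle(D,5.00): a=9.0356, h=4.2846
  candidates: C₊=(6.2237,4.6738) cross=49.756; C₋=(4.7035,-3.7594) cross=-49.756
  mode - wants cross < 0 → take C=(4.7035,-3.7594) (cross=-49.756)
ex = (C−B)/|BC| = (0.8132,-0.5820); ey = (0.5820,0.8132)
P = B + 2.36·ex + -2.79·ey = (-3.1331,-1.5821)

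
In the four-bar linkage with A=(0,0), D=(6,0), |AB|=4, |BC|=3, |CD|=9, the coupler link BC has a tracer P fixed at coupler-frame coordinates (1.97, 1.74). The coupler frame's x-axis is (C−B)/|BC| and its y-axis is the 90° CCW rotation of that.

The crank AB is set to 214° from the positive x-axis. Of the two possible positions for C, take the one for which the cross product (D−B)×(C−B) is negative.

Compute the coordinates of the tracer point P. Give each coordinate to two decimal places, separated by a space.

-0.78 -2.91

A=(0,0), D=(6.00,0)
B = A + 4.00·(cos214°, sin214°) = (-3.3162, -2.2368)
|BD| = 9.5809
circle(B,3.00) ∩ circle(D,9.00): a=1.0330, h=2.8165
  candidates: C₊=(-2.9693,0.7431) cross=26.985; C₋=(-1.6542,-4.7343) cross=-26.985
  mode - wants cross < 0 → take C=(-1.6542,-4.7343) (cross=-26.985)
ex = (C−B)/|BC| = (0.5540,-0.8325); ey = (0.8325,0.5540)
P = B + 1.97·ex + 1.74·ey = (-0.7762,-2.9129)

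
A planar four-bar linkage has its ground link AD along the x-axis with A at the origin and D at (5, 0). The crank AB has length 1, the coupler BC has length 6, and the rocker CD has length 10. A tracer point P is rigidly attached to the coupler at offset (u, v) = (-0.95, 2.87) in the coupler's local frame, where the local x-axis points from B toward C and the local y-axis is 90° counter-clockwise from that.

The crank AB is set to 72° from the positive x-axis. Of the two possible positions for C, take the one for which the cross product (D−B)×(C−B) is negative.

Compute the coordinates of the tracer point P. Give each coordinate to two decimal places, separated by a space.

2.66 -0.94

A=(0,0), D=(5.00,0)
B = A + 1.00·(cos72°, sin72°) = (0.3090, 0.9511)
|BD| = 4.7864
circle(B,6.00) ∩ circle(D,10.00): a=-4.2924, h=4.1923
  candidates: C₊=(-3.0648,5.9127) cross=20.066; C₋=(-4.7308,-2.3048) cross=-20.066
  mode - wants cross < 0 → take C=(-4.7308,-2.3048) (cross=-20.066)
ex = (C−B)/|BC| = (-0.8400,-0.5426); ey = (0.5426,-0.8400)
P = B + -0.95·ex + 2.87·ey = (2.6644,-0.9441)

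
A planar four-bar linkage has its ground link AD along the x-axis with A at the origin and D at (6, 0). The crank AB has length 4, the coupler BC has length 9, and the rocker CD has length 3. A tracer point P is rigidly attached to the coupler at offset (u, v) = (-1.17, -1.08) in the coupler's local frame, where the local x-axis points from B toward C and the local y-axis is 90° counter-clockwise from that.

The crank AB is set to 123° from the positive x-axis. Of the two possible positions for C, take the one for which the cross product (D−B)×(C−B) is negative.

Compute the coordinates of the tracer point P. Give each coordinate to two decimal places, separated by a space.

-3.77 3.32

A=(0,0), D=(6.00,0)
B = A + 4.00·(cos123°, sin123°) = (-2.1786, 3.3547)
|BD| = 8.8398
circle(B,9.00) ∩ circle(D,3.00): a=8.4924, h=2.9798
  candidates: C₊=(6.8094,2.8888) cross=26.341; C₋=(4.5477,-2.6250) cross=-26.341
  mode - wants cross < 0 → take C=(4.5477,-2.6250) (cross=-26.341)
ex = (C−B)/|BC| = (0.7474,-0.6644); ey = (0.6644,0.7474)
P = B + -1.17·ex + -1.08·ey = (-3.7705,3.3249)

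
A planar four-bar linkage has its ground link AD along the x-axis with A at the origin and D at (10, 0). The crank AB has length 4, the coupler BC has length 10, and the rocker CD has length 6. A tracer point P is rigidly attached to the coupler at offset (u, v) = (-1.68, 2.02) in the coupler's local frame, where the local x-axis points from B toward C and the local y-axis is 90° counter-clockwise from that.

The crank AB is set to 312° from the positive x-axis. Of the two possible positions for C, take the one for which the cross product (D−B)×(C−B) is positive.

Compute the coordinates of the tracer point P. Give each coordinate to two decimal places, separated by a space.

A=(0,0), D=(10.00,0)
B = A + 4.00·(cos312°, sin312°) = (2.6765, -2.9726)
|BD| = 7.9038
circle(B,10.00) ∩ circle(D,6.00): a=8.0006, h=5.9992
  candidates: C₊=(7.8334,5.5952) cross=47.416; C₋=(12.3460,-5.5223) cross=-47.416
  mode + wants cross > 0 → take C=(7.8334,5.5952) (cross=47.416)
ex = (C−B)/|BC| = (0.5157,0.8568); ey = (-0.8568,0.5157)
P = B + -1.68·ex + 2.02·ey = (0.0795,-3.3703)

0.08 -3.37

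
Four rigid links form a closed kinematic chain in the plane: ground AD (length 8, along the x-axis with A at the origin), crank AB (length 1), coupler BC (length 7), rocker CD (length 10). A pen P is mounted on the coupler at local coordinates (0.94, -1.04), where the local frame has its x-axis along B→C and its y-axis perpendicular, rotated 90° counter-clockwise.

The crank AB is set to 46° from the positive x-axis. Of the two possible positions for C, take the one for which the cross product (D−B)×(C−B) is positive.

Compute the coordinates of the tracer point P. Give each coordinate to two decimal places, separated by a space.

1.84 1.52

A=(0,0), D=(8.00,0)
B = A + 1.00·(cos46°, sin46°) = (0.6947, 0.7193)
|BD| = 7.3407
circle(B,7.00) ∩ circle(D,10.00): a=0.1965, h=6.9972
  candidates: C₊=(1.5759,7.6636) cross=51.364; C₋=(0.2046,-6.2635) cross=-51.364
  mode + wants cross > 0 → take C=(1.5759,7.6636) (cross=51.364)
ex = (C−B)/|BC| = (0.1259,0.9920); ey = (-0.9920,0.1259)
P = B + 0.94·ex + -1.04·ey = (1.8447,1.5209)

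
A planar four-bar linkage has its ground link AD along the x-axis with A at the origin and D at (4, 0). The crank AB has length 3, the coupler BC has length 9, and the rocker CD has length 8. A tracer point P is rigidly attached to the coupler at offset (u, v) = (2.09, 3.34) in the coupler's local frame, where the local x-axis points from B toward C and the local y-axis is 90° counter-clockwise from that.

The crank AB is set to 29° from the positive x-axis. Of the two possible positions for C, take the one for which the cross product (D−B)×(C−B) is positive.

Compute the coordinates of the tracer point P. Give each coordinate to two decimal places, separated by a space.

4.24 5.05

A=(0,0), D=(4.00,0)
B = A + 3.00·(cos29°, sin29°) = (2.6239, 1.4544)
|BD| = 2.0023
circle(B,9.00) ∩ circle(D,8.00): a=5.2463, h=7.3128
  candidates: C₊=(11.5415,2.6695) cross=14.642; C₋=(0.9177,-7.3824) cross=-14.642
  mode + wants cross > 0 → take C=(11.5415,2.6695) (cross=14.642)
ex = (C−B)/|BC| = (0.9908,0.1350); ey = (-0.1350,0.9908)
P = B + 2.09·ex + 3.34·ey = (4.2438,5.0460)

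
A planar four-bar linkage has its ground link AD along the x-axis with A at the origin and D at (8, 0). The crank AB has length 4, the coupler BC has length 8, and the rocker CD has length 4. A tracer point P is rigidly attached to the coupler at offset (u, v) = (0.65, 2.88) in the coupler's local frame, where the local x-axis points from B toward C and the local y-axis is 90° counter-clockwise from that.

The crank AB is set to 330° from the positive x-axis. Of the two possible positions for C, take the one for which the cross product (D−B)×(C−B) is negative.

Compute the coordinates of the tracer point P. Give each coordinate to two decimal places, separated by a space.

A=(0,0), D=(8.00,0)
B = A + 4.00·(cos330°, sin330°) = (3.4641, -2.0000)
|BD| = 4.9573
circle(B,8.00) ∩ circle(D,4.00): a=7.3200, h=3.2276
  candidates: C₊=(8.8598,3.9065) cross=16.000; C₋=(11.4641,-2.0000) cross=-16.000
  mode - wants cross < 0 → take C=(11.4641,-2.0000) (cross=-16.000)
ex = (C−B)/|BC| = (1.0000,0.0000); ey = (-0.0000,1.0000)
P = B + 0.65·ex + 2.88·ey = (4.1141,0.8800)

4.11 0.88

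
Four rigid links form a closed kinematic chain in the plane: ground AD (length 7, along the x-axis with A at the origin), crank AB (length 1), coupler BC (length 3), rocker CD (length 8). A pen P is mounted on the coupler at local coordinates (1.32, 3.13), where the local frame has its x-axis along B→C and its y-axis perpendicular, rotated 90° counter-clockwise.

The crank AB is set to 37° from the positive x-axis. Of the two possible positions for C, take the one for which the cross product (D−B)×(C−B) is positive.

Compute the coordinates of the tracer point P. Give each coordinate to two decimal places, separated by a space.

A=(0,0), D=(7.00,0)
B = A + 1.00·(cos37°, sin37°) = (0.7986, 0.6018)
|BD| = 6.2305
circle(B,3.00) ∩ circle(D,8.00): a=-1.2985, h=2.7044
  candidates: C₊=(-0.2326,3.4190) cross=16.850; C₋=(-0.7550,-1.9645) cross=-16.850
  mode + wants cross > 0 → take C=(-0.2326,3.4190) (cross=16.850)
ex = (C−B)/|BC| = (-0.3437,0.9391); ey = (-0.9391,-0.3437)
P = B + 1.32·ex + 3.13·ey = (-2.5944,0.7655)

-2.59 0.77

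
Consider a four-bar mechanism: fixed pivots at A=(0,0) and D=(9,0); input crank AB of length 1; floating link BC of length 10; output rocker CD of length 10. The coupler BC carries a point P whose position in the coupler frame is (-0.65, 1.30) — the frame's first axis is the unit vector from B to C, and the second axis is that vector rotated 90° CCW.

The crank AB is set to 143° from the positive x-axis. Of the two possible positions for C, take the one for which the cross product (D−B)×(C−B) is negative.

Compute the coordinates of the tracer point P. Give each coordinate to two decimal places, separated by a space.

0.09 1.75

A=(0,0), D=(9.00,0)
B = A + 1.00·(cos143°, sin143°) = (-0.7986, 0.6018)
|BD| = 9.8171
circle(B,10.00) ∩ circle(D,10.00): a=4.9085, h=8.7124
  candidates: C₊=(4.6348,8.9969) cross=85.531; C₋=(3.5666,-8.3951) cross=-85.531
  mode - wants cross < 0 → take C=(3.5666,-8.3951) (cross=-85.531)
ex = (C−B)/|BC| = (0.4365,-0.8997); ey = (0.8997,0.4365)
P = B + -0.65·ex + 1.30·ey = (0.0872,1.7541)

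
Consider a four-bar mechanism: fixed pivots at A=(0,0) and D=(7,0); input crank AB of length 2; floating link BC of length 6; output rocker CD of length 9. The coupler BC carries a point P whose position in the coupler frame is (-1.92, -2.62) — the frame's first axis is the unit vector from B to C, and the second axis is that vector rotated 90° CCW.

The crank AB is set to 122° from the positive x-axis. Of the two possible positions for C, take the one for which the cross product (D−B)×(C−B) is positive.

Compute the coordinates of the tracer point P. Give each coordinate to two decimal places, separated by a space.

A=(0,0), D=(7.00,0)
B = A + 2.00·(cos122°, sin122°) = (-1.0598, 1.6961)
|BD| = 8.2364
circle(B,6.00) ∩ circle(D,9.00): a=1.3864, h=5.8376
  candidates: C₊=(1.4990,7.1231) cross=48.081; C₋=(-0.9053,-4.3019) cross=-48.081
  mode + wants cross > 0 → take C=(1.4990,7.1231) (cross=48.081)
ex = (C−B)/|BC| = (0.4265,0.9045); ey = (-0.9045,0.4265)
P = B + -1.92·ex + -2.62·ey = (0.4911,-1.1579)

0.49 -1.16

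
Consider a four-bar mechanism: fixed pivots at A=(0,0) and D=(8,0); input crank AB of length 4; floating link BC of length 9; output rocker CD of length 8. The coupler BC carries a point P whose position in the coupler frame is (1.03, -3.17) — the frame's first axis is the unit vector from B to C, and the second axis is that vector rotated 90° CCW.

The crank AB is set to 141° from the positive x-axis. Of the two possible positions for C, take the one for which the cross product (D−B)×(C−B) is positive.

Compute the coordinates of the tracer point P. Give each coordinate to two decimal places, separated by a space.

A=(0,0), D=(8.00,0)
B = A + 4.00·(cos141°, sin141°) = (-3.1086, 2.5173)
|BD| = 11.3902
circle(B,9.00) ∩ circle(D,8.00): a=6.4414, h=6.2856
  candidates: C₊=(4.5626,7.2239) cross=71.594; C₋=(1.7844,-5.0365) cross=-71.594
  mode + wants cross > 0 → take C=(4.5626,7.2239) (cross=71.594)
ex = (C−B)/|BC| = (0.8524,0.5230); ey = (-0.5230,0.8524)
P = B + 1.03·ex + -3.17·ey = (-0.5729,0.3539)

-0.57 0.35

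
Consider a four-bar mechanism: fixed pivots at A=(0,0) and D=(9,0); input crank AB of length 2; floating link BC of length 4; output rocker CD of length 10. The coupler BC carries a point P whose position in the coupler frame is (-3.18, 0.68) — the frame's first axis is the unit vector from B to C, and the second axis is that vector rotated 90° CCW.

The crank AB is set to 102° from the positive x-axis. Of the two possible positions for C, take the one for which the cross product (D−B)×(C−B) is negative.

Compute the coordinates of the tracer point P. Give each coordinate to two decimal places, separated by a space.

0.56 5.06

A=(0,0), D=(9.00,0)
B = A + 2.00·(cos102°, sin102°) = (-0.4158, 1.9563)
|BD| = 9.6169
circle(B,4.00) ∩ circle(D,10.00): a=0.4411, h=3.9756
  candidates: C₊=(0.8248,5.7590) cross=38.233; C₋=(-0.7926,-2.0259) cross=-38.233
  mode - wants cross < 0 → take C=(-0.7926,-2.0259) (cross=-38.233)
ex = (C−B)/|BC| = (-0.0942,-0.9956); ey = (0.9956,-0.0942)
P = B + -3.18·ex + 0.68·ey = (0.5607,5.0581)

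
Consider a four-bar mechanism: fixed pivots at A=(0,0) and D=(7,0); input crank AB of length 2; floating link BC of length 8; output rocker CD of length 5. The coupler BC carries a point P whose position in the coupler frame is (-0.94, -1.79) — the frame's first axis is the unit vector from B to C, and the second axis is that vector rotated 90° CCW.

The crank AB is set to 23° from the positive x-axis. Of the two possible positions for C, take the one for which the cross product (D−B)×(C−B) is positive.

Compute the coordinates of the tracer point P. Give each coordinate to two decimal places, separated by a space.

A=(0,0), D=(7.00,0)
B = A + 2.00·(cos23°, sin23°) = (1.8410, 0.7815)
|BD| = 5.2178
circle(B,8.00) ∩ circle(D,5.00): a=6.3461, h=4.8710
  candidates: C₊=(8.8451,4.6471) cross=25.416; C₋=(7.3860,-4.9851) cross=-25.416
  mode + wants cross > 0 → take C=(8.8451,4.6471) (cross=25.416)
ex = (C−B)/|BC| = (0.8755,0.4832); ey = (-0.4832,0.8755)
P = B + -0.94·ex + -1.79·ey = (1.8830,-1.2399)

1.88 -1.24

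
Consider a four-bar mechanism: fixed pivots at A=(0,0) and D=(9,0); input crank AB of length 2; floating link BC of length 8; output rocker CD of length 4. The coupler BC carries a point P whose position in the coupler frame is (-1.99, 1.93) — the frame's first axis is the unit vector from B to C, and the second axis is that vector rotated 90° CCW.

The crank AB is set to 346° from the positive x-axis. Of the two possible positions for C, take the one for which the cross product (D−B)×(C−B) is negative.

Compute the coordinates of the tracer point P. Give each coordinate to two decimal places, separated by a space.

A=(0,0), D=(9.00,0)
B = A + 2.00·(cos346°, sin346°) = (1.9406, -0.4838)
|BD| = 7.0760
circle(B,8.00) ∩ circle(D,4.00): a=6.9297, h=3.9973
  candidates: C₊=(8.5808,3.9780) cross=28.285; C₋=(9.1274,-3.9980) cross=-28.285
  mode - wants cross < 0 → take C=(9.1274,-3.9980) (cross=-28.285)
ex = (C−B)/|BC| = (0.8984,-0.4393); ey = (0.4393,0.8984)
P = B + -1.99·ex + 1.93·ey = (1.0006,2.1241)

1.00 2.12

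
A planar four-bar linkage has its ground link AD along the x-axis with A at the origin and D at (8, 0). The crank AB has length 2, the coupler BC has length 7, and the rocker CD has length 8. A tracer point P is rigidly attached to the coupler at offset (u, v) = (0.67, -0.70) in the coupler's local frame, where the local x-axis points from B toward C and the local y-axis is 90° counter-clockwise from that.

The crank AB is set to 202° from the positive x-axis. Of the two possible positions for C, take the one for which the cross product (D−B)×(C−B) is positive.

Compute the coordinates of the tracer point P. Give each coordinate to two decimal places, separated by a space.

A=(0,0), D=(8.00,0)
B = A + 2.00·(cos202°, sin202°) = (-1.8544, -0.7492)
|BD| = 9.8828
circle(B,7.00) ∩ circle(D,8.00): a=4.1825, h=5.6131
  candidates: C₊=(1.8906,5.1648) cross=55.473; C₋=(2.7416,-6.0291) cross=-55.473
  mode + wants cross > 0 → take C=(1.8906,5.1648) (cross=55.473)
ex = (C−B)/|BC| = (0.5350,0.8449); ey = (-0.8449,0.5350)
P = B + 0.67·ex + -0.70·ey = (-0.9045,-0.5577)

-0.90 -0.56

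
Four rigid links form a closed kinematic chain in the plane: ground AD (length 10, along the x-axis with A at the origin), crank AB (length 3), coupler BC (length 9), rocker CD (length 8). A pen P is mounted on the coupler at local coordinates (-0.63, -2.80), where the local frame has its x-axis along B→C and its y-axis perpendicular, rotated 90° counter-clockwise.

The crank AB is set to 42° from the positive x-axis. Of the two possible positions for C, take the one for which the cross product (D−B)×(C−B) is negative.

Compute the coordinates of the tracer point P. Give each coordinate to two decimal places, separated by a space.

-0.62 1.65

A=(0,0), D=(10.00,0)
B = A + 3.00·(cos42°, sin42°) = (2.2294, 2.0074)
|BD| = 8.0257
circle(B,9.00) ∩ circle(D,8.00): a=5.0719, h=7.4347
  candidates: C₊=(8.9997,7.9372) cross=59.669; C₋=(5.2806,-6.4596) cross=-59.669
  mode - wants cross < 0 → take C=(5.2806,-6.4596) (cross=-59.669)
ex = (C−B)/|BC| = (0.3390,-0.9408); ey = (0.9408,0.3390)
P = B + -0.63·ex + -2.80·ey = (-0.6183,1.6508)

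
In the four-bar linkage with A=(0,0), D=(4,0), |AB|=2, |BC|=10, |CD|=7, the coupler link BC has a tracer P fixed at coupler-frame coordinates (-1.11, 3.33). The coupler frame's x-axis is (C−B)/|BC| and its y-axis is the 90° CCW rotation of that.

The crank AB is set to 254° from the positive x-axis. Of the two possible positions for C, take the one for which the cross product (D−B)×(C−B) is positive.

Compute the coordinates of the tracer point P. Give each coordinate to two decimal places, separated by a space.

-4.02 -1.41

A=(0,0), D=(4.00,0)
B = A + 2.00·(cos254°, sin254°) = (-0.5513, -1.9225)
|BD| = 4.9407
circle(B,10.00) ∩ circle(D,7.00): a=7.6316, h=6.4621
  candidates: C₊=(3.9643,6.9999) cross=31.927; C₋=(8.9934,-4.9057) cross=-31.927
  mode + wants cross > 0 → take C=(3.9643,6.9999) (cross=31.927)
ex = (C−B)/|BC| = (0.4516,0.8922); ey = (-0.8922,0.4516)
P = B + -1.11·ex + 3.33·ey = (-4.0237,-1.4092)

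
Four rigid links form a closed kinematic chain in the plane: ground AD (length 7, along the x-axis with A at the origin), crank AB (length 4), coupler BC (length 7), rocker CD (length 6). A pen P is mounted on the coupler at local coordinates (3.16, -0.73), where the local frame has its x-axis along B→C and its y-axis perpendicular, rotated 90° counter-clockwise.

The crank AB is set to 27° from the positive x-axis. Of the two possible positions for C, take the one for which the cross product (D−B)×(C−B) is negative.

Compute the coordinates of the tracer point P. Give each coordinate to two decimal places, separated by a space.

A=(0,0), D=(7.00,0)
B = A + 4.00·(cos27°, sin27°) = (3.5640, 1.8160)
|BD| = 3.8863
circle(B,7.00) ∩ circle(D,6.00): a=3.6157, h=5.9939
  candidates: C₊=(9.5615,5.4258) cross=23.294; C₋=(3.9600,-5.1728) cross=-23.294
  mode - wants cross < 0 → take C=(3.9600,-5.1728) (cross=-23.294)
ex = (C−B)/|BC| = (0.0566,-0.9984); ey = (0.9984,0.0566)
P = B + 3.16·ex + -0.73·ey = (3.0139,-1.3803)

3.01 -1.38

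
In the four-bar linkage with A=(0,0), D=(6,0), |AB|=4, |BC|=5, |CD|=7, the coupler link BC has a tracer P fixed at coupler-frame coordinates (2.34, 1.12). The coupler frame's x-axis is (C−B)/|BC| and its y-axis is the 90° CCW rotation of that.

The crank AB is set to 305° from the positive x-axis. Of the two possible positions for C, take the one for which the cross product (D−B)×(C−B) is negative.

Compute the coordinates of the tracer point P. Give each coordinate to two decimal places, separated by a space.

A=(0,0), D=(6.00,0)
B = A + 4.00·(cos305°, sin305°) = (2.2943, -3.2766)
|BD| = 4.9465
circle(B,5.00) ∩ circle(D,7.00): a=0.0473, h=4.9998
  candidates: C₊=(-0.9821,0.5003) cross=24.732; C₋=(5.6416,-6.9908) cross=-24.732
  mode - wants cross < 0 → take C=(5.6416,-6.9908) (cross=-24.732)
ex = (C−B)/|BC| = (0.6695,-0.7428); ey = (0.7428,0.6695)
P = B + 2.34·ex + 1.12·ey = (4.6928,-4.2651)

4.69 -4.27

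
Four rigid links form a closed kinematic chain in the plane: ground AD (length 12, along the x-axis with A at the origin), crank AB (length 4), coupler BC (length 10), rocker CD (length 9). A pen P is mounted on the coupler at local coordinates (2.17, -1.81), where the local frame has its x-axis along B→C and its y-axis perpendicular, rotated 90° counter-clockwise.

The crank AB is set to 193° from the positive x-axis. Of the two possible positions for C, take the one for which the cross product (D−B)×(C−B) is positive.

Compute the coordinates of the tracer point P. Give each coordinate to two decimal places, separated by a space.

A=(0,0), D=(12.00,0)
B = A + 4.00·(cos193°, sin193°) = (-3.8975, -0.8998)
|BD| = 15.9229
circle(B,10.00) ∩ circle(D,9.00): a=8.5581, h=5.1729
  candidates: C₊=(4.3546,4.7485) cross=82.368; C₋=(4.9393,-5.5808) cross=-82.368
  mode + wants cross > 0 → take C=(4.3546,4.7485) (cross=82.368)
ex = (C−B)/|BC| = (0.8252,0.5648); ey = (-0.5648,0.8252)
P = B + 2.17·ex + -1.81·ey = (-1.0844,-1.1678)

-1.08 -1.17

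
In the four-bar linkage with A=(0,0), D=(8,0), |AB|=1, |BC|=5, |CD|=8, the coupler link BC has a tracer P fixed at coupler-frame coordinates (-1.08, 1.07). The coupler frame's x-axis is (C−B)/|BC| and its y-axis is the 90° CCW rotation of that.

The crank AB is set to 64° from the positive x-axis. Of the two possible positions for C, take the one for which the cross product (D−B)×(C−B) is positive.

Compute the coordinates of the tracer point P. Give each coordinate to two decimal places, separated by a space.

A=(0,0), D=(8.00,0)
B = A + 1.00·(cos64°, sin64°) = (0.4384, 0.8988)
|BD| = 7.6149
circle(B,5.00) ∩ circle(D,8.00): a=1.2466, h=4.8421
  candidates: C₊=(2.2478,5.5599) cross=36.872; C₋=(1.1048,-4.0566) cross=-36.872
  mode + wants cross > 0 → take C=(2.2478,5.5599) (cross=36.872)
ex = (C−B)/|BC| = (0.3619,0.9322); ey = (-0.9322,0.3619)
P = B + -1.08·ex + 1.07·ey = (-0.9499,0.2792)

-0.95 0.28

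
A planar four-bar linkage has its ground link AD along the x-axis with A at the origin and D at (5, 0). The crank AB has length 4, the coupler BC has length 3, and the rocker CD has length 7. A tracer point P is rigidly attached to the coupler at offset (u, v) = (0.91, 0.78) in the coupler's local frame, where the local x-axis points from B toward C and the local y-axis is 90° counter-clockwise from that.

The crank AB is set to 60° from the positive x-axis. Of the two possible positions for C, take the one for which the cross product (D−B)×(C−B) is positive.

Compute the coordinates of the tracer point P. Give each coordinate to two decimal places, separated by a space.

A=(0,0), D=(5.00,0)
B = A + 4.00·(cos60°, sin60°) = (2.0000, 3.4641)
|BD| = 4.5826
circle(B,3.00) ∩ circle(D,7.00): a=-2.0731, h=2.1685
  candidates: C₊=(2.2821,6.4508) cross=9.937; C₋=(-0.9964,3.6116) cross=-9.937
  mode + wants cross > 0 → take C=(2.2821,6.4508) (cross=9.937)
ex = (C−B)/|BC| = (0.0940,0.9956); ey = (-0.9956,0.0940)
P = B + 0.91·ex + 0.78·ey = (1.3090,4.4434)

1.31 4.44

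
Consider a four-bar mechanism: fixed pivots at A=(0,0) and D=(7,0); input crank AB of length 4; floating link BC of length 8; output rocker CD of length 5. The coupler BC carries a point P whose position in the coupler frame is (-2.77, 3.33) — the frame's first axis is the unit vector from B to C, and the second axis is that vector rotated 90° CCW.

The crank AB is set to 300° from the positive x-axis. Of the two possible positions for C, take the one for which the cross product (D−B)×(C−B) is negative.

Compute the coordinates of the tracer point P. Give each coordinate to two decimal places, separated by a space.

-0.53 0.05

A=(0,0), D=(7.00,0)
B = A + 4.00·(cos300°, sin300°) = (2.0000, -3.4641)
|BD| = 6.0828
circle(B,8.00) ∩ circle(D,5.00): a=6.2472, h=4.9973
  candidates: C₊=(4.2892,4.2014) cross=30.397; C₋=(9.9811,-4.0141) cross=-30.397
  mode - wants cross < 0 → take C=(9.9811,-4.0141) (cross=-30.397)
ex = (C−B)/|BC| = (0.9976,-0.0688); ey = (0.0688,0.9976)
P = B + -2.77·ex + 3.33·ey = (-0.5345,0.0485)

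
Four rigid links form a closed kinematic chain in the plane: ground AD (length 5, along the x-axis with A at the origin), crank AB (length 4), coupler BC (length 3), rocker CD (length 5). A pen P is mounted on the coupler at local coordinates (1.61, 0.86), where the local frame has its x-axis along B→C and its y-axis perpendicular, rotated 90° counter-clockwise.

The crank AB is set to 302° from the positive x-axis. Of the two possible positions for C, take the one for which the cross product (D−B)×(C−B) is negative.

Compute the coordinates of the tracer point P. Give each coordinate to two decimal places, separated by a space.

A=(0,0), D=(5.00,0)
B = A + 4.00·(cos302°, sin302°) = (2.1197, -3.3922)
|BD| = 4.4501
circle(B,3.00) ∩ circle(D,5.00): a=0.4273, h=2.9694
  candidates: C₊=(0.1328,-1.1445) cross=13.214; C₋=(4.6598,-4.9884) cross=-13.214
  mode - wants cross < 0 → take C=(4.6598,-4.9884) (cross=-13.214)
ex = (C−B)/|BC| = (0.8467,-0.5321); ey = (0.5321,0.8467)
P = B + 1.61·ex + 0.86·ey = (3.9404,-3.5207)

3.94 -3.52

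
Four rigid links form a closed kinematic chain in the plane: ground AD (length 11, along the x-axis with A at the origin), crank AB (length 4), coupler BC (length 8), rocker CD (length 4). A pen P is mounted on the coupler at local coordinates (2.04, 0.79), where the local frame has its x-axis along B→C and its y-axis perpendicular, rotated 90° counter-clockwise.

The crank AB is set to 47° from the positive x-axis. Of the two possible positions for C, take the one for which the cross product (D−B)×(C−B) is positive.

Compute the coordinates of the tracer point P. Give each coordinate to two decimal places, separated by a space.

4.65 3.98

A=(0,0), D=(11.00,0)
B = A + 4.00·(cos47°, sin47°) = (2.7280, 2.9254)
|BD| = 8.7741
circle(B,8.00) ∩ circle(D,4.00): a=7.1224, h=3.6431
  candidates: C₊=(10.6575,3.9853) cross=31.964; C₋=(8.2282,-2.8839) cross=-31.964
  mode + wants cross > 0 → take C=(10.6575,3.9853) (cross=31.964)
ex = (C−B)/|BC| = (0.9912,0.1325); ey = (-0.1325,0.9912)
P = B + 2.04·ex + 0.79·ey = (4.6453,3.9787)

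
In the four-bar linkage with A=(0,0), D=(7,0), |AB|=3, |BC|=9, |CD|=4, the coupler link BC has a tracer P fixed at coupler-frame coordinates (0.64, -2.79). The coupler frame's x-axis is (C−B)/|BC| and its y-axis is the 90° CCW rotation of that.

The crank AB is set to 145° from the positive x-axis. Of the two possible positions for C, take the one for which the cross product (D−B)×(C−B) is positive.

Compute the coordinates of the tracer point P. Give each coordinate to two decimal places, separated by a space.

A=(0,0), D=(7.00,0)
B = A + 3.00·(cos145°, sin145°) = (-2.4575, 1.7207)
|BD| = 9.6127
circle(B,9.00) ∩ circle(D,4.00): a=8.1873, h=3.7374
  candidates: C₊=(6.2666,3.9322) cross=35.927; C₋=(4.9286,-3.4219) cross=-35.927
  mode + wants cross > 0 → take C=(6.2666,3.9322) (cross=35.927)
ex = (C−B)/|BC| = (0.9693,0.2457); ey = (-0.2457,0.9693)
P = B + 0.64·ex + -2.79·ey = (-1.1515,-0.8265)

-1.15 -0.83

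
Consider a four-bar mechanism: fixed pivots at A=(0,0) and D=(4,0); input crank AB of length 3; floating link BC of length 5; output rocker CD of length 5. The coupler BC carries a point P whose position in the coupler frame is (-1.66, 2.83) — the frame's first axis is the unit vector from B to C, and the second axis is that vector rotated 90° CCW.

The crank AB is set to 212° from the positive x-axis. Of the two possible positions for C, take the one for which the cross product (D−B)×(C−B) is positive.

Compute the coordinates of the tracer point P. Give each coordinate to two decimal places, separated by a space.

-5.82 -1.69

A=(0,0), D=(4.00,0)
B = A + 3.00·(cos212°, sin212°) = (-2.5441, -1.5898)
|BD| = 6.7345
circle(B,5.00) ∩ circle(D,5.00): a=3.3672, h=3.6962
  candidates: C₊=(-0.1446,2.7968) cross=24.892; C₋=(1.6005,-4.3866) cross=-24.892
  mode + wants cross > 0 → take C=(-0.1446,2.7968) (cross=24.892)
ex = (C−B)/|BC| = (0.4799,0.8773); ey = (-0.8773,0.4799)
P = B + -1.66·ex + 2.83·ey = (-5.8236,-1.6880)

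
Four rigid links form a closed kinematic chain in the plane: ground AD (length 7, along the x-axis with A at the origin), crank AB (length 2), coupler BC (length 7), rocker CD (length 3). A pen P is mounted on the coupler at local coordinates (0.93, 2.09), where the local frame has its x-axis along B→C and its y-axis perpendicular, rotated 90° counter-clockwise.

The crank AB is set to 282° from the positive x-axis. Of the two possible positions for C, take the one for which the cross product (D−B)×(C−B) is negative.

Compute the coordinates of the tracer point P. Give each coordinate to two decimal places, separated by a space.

A=(0,0), D=(7.00,0)
B = A + 2.00·(cos282°, sin282°) = (0.4158, -1.9563)
|BD| = 6.8687
circle(B,7.00) ∩ circle(D,3.00): a=6.3461, h=2.9541
  candidates: C₊=(5.6577,2.6830) cross=20.291; C₋=(7.3405,-2.9806) cross=-20.291
  mode - wants cross < 0 → take C=(7.3405,-2.9806) (cross=-20.291)
ex = (C−B)/|BC| = (0.9892,-0.1463); ey = (0.1463,0.9892)
P = B + 0.93·ex + 2.09·ey = (1.6416,-0.0249)

1.64 -0.02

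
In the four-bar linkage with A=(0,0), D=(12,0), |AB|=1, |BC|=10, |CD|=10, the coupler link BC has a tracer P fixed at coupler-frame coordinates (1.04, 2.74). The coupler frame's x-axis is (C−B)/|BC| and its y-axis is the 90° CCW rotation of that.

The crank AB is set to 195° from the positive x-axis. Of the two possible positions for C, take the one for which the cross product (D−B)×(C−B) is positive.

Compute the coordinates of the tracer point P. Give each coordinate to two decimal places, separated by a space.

A=(0,0), D=(12.00,0)
B = A + 1.00·(cos195°, sin195°) = (-0.9659, -0.2588)
|BD| = 12.9685
circle(B,10.00) ∩ circle(D,10.00): a=6.4843, h=7.6128
  candidates: C₊=(5.3651,7.4819) cross=98.726; C₋=(5.6690,-7.7407) cross=-98.726
  mode + wants cross > 0 → take C=(5.3651,7.4819) (cross=98.726)
ex = (C−B)/|BC| = (0.6331,0.7741); ey = (-0.7741,0.6331)
P = B + 1.04·ex + 2.74·ey = (-2.4284,2.2809)

-2.43 2.28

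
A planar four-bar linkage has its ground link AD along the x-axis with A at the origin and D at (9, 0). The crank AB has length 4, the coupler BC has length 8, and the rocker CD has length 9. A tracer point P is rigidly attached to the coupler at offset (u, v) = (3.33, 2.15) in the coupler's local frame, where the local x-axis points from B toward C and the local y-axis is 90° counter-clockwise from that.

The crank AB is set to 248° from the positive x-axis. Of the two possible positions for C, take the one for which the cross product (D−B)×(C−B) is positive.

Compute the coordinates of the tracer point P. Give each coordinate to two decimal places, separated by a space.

-2.55 0.11

A=(0,0), D=(9.00,0)
B = A + 4.00·(cos248°, sin248°) = (-1.4984, -3.7087)
|BD| = 11.1343
circle(B,8.00) ∩ circle(D,9.00): a=4.8037, h=6.3972
  candidates: C₊=(0.9001,3.9232) cross=71.228; C₋=(5.1618,-8.1405) cross=-71.228
  mode + wants cross > 0 → take C=(0.9001,3.9232) (cross=71.228)
ex = (C−B)/|BC| = (0.2998,0.9540); ey = (-0.9540,0.2998)
P = B + 3.33·ex + 2.15·ey = (-2.5511,0.1127)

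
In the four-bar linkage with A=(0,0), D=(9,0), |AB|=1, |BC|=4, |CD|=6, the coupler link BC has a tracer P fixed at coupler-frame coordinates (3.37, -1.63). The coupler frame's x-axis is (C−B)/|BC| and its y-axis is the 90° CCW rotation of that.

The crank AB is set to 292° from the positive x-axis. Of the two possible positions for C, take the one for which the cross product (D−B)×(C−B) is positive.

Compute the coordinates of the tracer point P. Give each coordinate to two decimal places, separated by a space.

A=(0,0), D=(9.00,0)
B = A + 1.00·(cos292°, sin292°) = (0.3746, -0.9272)
|BD| = 8.6751
circle(B,4.00) ∩ circle(D,6.00): a=3.1848, h=2.4201
  candidates: C₊=(3.2825,1.8195) cross=20.995; C₋=(3.7998,-2.9930) cross=-20.995
  mode + wants cross > 0 → take C=(3.2825,1.8195) (cross=20.995)
ex = (C−B)/|BC| = (0.7270,0.6867); ey = (-0.6867,0.7270)
P = B + 3.37·ex + -1.63·ey = (3.9438,0.2019)

3.94 0.20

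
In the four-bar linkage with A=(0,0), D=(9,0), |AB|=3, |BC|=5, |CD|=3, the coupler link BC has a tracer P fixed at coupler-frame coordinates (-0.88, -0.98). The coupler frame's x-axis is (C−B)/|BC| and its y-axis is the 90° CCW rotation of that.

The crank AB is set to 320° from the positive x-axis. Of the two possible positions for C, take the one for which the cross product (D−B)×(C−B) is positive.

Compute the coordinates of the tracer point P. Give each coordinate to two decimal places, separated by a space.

2.21 -3.24

A=(0,0), D=(9.00,0)
B = A + 3.00·(cos320°, sin320°) = (2.2981, -1.9284)
|BD| = 6.9738
circle(B,5.00) ∩ circle(D,3.00): a=4.6340, h=1.8777
  candidates: C₊=(6.2323,1.1575) cross=13.094; C₋=(7.2707,-2.4514) cross=-13.094
  mode + wants cross > 0 → take C=(6.2323,1.1575) (cross=13.094)
ex = (C−B)/|BC| = (0.7868,0.6172); ey = (-0.6172,0.7868)
P = B + -0.88·ex + -0.98·ey = (2.2105,-3.2426)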